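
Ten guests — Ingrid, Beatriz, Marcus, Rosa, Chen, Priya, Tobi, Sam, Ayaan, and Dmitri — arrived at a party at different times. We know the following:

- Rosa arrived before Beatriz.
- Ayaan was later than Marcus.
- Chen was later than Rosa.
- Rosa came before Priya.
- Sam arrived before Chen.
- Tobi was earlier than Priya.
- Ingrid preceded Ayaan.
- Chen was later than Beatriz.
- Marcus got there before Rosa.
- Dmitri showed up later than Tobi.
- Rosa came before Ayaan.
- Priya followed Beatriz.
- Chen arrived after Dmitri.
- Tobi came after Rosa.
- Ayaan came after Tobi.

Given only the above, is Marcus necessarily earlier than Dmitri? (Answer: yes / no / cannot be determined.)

yes

Chain the constraints: Marcus → Rosa → Tobi → Dmitri. Each link is directly stated, so Marcus comes before Dmitri.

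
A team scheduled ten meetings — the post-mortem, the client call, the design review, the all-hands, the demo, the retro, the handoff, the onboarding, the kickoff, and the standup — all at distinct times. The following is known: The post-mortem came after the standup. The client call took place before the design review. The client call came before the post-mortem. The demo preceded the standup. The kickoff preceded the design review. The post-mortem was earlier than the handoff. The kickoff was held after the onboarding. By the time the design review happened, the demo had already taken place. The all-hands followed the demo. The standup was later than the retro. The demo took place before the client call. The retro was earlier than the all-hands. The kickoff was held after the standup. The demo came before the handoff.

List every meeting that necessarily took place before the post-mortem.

Directly stated before the post-mortem: the client call and the standup.
The demo reaches the post-mortem via the demo → the standup → the post-mortem.
The retro reaches the post-mortem via the retro → the standup → the post-mortem.
No chain forces the design review (or any of the others) ahead of the post-mortem.

the client call, the demo, the retro, the standup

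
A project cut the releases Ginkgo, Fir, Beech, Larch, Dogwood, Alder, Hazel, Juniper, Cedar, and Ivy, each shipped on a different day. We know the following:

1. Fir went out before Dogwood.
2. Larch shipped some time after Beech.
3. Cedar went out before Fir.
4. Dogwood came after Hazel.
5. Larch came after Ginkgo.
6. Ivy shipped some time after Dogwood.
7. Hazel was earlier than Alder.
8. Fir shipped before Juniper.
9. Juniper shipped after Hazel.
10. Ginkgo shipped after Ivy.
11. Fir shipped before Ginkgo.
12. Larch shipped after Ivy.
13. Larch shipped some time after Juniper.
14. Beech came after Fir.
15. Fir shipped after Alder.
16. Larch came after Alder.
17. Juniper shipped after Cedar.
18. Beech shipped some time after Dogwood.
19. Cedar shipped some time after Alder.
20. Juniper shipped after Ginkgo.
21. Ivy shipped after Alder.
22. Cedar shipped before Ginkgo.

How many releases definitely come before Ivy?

Directly stated before Ivy: Alder and Dogwood.
Cedar reaches Ivy via Cedar → Fir → Dogwood → Ivy.
Fir reaches Ivy via Fir → Dogwood → Ivy.
Hazel reaches Ivy via Hazel → Alder → Ivy.
That's Alder, Cedar, Dogwood, Fir, and Hazel — 5 in all.

5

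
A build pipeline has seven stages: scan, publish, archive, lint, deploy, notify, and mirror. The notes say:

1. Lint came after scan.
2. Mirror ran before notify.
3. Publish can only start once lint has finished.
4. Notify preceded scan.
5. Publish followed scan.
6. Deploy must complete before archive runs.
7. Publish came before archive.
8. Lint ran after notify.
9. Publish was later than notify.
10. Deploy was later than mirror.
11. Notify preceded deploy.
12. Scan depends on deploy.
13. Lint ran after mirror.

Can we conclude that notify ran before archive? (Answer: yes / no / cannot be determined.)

Chain the constraints: notify → publish → archive. Each link is directly stated, so notify comes before archive.

yes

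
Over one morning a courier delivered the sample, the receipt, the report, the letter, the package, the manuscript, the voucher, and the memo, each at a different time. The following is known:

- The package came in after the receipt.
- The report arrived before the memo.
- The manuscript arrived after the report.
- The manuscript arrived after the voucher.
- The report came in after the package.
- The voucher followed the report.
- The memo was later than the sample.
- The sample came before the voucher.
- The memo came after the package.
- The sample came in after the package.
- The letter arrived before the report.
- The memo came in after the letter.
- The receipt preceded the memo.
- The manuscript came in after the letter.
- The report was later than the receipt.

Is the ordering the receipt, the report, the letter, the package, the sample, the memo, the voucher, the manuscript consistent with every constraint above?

The constraints require the letter before the report, but in the proposed sequence the report appears ahead of the letter. That one violation is enough.

no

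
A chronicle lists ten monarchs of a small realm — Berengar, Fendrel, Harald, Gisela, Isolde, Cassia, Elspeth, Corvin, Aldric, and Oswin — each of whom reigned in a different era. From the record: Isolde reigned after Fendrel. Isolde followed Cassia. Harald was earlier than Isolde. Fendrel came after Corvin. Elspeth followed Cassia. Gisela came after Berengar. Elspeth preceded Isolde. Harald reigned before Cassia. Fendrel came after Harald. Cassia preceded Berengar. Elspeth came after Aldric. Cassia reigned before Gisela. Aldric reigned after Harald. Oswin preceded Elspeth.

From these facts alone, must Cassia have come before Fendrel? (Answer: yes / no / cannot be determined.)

cannot be determined

No chain of stated constraints runs from Cassia to Fendrel, and none runs from Fendrel to Cassia either.
So the relative order of Cassia and Fendrel is not fixed by the given facts.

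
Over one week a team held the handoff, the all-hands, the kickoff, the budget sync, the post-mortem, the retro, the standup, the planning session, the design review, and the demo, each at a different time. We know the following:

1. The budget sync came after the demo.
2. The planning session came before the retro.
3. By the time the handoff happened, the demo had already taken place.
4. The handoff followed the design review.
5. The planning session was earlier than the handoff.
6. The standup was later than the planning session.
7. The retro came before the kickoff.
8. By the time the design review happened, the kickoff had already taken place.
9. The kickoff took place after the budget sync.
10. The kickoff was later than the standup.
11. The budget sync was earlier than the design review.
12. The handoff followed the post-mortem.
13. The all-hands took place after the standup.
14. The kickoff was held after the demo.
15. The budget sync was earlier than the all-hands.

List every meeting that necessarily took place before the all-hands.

the budget sync, the demo, the planning session, the standup

Directly stated before the all-hands: the budget sync and the standup.
The demo reaches the all-hands via the demo → the budget sync → the all-hands.
The planning session reaches the all-hands via the planning session → the standup → the all-hands.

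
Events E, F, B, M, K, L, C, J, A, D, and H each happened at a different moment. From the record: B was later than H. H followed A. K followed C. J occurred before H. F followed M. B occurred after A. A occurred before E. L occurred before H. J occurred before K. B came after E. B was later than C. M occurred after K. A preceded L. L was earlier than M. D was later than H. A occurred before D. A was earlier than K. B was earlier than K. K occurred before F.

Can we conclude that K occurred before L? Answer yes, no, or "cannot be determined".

Tracing the constraints gives L → H → B → K, so L must come before K.
That means K cannot be before L.

no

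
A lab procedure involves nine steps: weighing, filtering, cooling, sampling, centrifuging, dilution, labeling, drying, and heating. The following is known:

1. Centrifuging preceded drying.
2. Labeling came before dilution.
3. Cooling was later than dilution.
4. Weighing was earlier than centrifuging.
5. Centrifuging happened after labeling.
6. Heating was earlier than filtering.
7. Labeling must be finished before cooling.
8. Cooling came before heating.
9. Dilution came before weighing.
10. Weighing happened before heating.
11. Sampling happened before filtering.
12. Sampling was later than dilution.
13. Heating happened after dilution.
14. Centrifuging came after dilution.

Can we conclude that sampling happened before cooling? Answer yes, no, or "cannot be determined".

cannot be determined

No chain of stated constraints runs from sampling to cooling, and none runs from cooling to sampling either.
So the relative order of sampling and cooling is not fixed by the given facts.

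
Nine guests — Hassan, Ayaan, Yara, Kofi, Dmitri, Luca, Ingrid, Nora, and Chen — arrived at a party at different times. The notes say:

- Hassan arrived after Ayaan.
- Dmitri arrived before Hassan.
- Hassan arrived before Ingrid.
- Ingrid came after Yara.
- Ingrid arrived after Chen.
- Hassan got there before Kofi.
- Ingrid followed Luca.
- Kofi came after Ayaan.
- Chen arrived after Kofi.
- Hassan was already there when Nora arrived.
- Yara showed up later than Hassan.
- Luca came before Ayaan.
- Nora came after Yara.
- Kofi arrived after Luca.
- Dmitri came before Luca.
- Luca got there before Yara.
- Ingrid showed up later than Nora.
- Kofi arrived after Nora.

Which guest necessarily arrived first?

Dmitri

Dmitri has a chain of constraints placing them before every other guest, so Dmitri must be first.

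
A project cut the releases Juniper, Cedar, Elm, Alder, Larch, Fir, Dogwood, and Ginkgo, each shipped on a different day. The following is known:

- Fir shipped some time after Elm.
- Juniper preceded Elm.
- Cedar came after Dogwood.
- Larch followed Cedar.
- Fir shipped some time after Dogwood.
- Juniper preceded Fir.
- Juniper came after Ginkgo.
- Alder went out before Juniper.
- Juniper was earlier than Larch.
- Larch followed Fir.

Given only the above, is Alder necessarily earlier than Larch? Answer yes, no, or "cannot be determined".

yes

Chain the constraints: Alder → Juniper → Larch. Each link is directly stated, so Alder comes before Larch.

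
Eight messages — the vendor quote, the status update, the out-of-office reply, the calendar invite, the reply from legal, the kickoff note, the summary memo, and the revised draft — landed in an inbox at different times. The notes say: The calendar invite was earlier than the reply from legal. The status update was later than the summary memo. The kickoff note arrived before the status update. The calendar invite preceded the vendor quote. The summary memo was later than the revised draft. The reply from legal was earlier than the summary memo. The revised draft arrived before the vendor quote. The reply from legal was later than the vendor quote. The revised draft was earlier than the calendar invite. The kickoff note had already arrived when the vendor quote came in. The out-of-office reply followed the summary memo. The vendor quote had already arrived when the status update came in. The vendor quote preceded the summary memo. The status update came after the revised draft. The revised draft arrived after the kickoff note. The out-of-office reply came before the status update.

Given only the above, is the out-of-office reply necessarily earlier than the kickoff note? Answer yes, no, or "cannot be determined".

Tracing the constraints gives the kickoff note → the vendor quote → the summary memo → the out-of-office reply, so the kickoff note must come before the out-of-office reply.
That means the out-of-office reply cannot be before the kickoff note.

no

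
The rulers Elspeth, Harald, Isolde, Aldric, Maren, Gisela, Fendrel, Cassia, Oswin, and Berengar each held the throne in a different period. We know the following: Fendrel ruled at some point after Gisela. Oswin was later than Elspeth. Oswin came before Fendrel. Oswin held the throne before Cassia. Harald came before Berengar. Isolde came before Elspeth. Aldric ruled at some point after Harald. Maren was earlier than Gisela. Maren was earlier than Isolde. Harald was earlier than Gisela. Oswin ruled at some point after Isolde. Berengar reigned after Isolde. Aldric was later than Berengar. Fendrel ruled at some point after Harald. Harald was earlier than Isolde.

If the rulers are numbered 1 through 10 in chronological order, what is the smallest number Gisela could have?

3

Harald and Maren must both come before Gisela — 2 forced predecessors.
Nothing else is forced ahead of Gisela, so their earliest slot is position 2 + 1 = 3.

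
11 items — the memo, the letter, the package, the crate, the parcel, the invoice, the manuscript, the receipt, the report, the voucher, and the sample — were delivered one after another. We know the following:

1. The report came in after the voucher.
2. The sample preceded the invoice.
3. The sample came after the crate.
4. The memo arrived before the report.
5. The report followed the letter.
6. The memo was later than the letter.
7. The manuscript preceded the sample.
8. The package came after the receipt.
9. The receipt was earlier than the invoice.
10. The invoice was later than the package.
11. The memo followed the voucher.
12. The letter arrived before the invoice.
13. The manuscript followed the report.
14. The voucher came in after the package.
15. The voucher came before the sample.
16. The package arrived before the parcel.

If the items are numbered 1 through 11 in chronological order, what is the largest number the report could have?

The report must come before the invoice, the manuscript, and the sample — 3 items forced after it.
Everything else can be placed before the report in some valid order, so the report can sit as late as position 11 − 3 = 8.

8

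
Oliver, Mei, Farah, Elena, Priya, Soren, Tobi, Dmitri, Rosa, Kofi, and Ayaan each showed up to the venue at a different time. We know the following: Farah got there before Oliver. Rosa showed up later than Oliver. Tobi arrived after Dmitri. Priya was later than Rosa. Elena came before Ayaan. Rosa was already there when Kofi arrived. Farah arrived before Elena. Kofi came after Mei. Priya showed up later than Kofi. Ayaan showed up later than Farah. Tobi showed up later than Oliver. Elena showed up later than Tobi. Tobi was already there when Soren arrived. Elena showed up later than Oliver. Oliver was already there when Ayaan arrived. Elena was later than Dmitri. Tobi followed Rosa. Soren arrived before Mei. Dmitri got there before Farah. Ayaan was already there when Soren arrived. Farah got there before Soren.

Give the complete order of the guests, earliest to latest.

The constraints fix every adjacent pair, so only one ordering works:
Dmitri → Farah → Oliver → Rosa → Tobi → Elena → Ayaan → Soren → Mei → Kofi → Priya.

Dmitri, Farah, Oliver, Rosa, Tobi, Elena, Ayaan, Soren, Mei, Kofi, Priya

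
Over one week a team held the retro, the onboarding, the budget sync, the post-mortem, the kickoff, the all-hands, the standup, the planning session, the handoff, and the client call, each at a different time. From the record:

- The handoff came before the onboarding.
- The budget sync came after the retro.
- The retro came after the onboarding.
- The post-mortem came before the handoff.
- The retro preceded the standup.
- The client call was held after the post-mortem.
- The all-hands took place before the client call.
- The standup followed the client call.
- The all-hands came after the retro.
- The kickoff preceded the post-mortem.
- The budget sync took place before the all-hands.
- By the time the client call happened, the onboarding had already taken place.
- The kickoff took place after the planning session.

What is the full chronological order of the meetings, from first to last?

The constraints fix every adjacent pair, so only one ordering works:
the planning session → the kickoff → the post-mortem → the handoff → the onboarding → the retro → the budget sync → the all-hands → the client call → the standup.

the planning session, the kickoff, the post-mortem, the handoff, the onboarding, the retro, the budget sync, the all-hands, the client call, the standup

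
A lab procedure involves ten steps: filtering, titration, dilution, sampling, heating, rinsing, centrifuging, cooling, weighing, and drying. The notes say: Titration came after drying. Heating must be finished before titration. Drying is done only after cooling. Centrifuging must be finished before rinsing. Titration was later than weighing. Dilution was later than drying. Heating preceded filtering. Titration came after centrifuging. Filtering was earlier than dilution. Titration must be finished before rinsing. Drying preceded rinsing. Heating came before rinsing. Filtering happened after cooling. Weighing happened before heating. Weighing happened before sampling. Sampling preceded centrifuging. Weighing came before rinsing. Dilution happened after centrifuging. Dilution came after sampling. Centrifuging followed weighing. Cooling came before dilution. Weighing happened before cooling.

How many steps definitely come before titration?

6

Directly stated before titration: centrifuging, drying, heating, and weighing.
Cooling reaches titration via cooling → drying → titration.
Sampling reaches titration via sampling → centrifuging → titration.
That's centrifuging, cooling, drying, heating, sampling, and weighing — 6 in all.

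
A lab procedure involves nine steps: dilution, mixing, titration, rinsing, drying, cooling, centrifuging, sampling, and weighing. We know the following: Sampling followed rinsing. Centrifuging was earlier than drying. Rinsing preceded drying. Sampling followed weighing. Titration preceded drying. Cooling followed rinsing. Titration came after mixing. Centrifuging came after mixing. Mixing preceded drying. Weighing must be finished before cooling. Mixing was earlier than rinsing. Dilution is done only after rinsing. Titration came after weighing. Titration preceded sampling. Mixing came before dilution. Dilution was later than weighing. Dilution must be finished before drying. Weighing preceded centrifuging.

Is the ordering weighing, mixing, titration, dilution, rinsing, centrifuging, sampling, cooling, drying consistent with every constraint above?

The constraints require rinsing before dilution, but in the proposed sequence dilution appears ahead of rinsing. That one violation is enough.

no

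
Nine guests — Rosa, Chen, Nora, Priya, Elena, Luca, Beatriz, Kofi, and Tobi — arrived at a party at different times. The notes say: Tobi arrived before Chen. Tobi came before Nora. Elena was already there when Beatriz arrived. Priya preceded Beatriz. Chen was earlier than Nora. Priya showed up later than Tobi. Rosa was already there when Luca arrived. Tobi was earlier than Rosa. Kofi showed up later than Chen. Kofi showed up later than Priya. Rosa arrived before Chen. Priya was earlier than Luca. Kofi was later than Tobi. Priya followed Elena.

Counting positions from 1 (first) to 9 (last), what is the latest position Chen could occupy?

7

Chen must come before Kofi and Nora — 2 guests forced after them.
Everything else can be placed before Chen in some valid order, so Chen can sit as late as position 9 − 2 = 7.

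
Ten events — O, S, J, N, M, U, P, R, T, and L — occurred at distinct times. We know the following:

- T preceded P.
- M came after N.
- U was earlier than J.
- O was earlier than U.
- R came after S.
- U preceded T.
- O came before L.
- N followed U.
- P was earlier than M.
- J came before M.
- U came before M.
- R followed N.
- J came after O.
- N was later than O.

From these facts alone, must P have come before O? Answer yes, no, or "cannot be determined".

Tracing the constraints gives O → U → T → P, so O must come before P.
That means P cannot be before O.

no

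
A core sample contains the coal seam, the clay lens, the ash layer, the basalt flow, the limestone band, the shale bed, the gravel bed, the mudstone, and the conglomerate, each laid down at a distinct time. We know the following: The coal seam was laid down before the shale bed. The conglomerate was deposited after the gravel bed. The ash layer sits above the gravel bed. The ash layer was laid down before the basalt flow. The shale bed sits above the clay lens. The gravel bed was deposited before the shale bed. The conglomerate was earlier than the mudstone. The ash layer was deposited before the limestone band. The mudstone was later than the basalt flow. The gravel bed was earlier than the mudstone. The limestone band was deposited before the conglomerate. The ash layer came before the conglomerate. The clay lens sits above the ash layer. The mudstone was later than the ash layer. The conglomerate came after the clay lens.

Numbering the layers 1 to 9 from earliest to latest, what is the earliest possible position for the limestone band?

The ash layer and the gravel bed must both come before the limestone band — 2 forced predecessors.
Nothing else is forced ahead of the limestone band, so its earliest slot is position 2 + 1 = 3.

3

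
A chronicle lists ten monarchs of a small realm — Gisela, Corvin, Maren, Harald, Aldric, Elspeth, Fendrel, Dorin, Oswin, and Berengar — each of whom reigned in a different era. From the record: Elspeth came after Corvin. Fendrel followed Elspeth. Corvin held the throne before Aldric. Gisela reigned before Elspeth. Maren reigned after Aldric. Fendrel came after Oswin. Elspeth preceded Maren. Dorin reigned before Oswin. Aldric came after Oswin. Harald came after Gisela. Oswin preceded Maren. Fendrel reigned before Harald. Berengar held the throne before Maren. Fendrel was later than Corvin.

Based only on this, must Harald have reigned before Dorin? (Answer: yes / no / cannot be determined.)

Tracing the constraints gives Dorin → Oswin → Fendrel → Harald, so Dorin must come before Harald.
That means Harald cannot be before Dorin.

no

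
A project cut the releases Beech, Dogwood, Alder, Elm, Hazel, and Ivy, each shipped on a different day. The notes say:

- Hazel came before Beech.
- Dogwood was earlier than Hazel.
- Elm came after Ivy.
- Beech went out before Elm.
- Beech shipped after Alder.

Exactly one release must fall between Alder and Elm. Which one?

Tracing the constraints gives Alder → Beech → Elm, so Beech sits after Alder and before Elm.
No other release is forced both after Alder and before Elm.

Beech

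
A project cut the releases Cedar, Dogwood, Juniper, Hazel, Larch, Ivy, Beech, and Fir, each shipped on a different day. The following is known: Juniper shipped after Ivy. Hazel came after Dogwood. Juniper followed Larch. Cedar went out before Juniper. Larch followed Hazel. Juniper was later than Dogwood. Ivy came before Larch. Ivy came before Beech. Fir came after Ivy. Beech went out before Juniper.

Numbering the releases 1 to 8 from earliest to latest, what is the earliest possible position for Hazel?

Dogwood must come before Hazel — 1 forced predecessor.
Nothing else is forced ahead of Hazel, so its earliest slot is position 1 + 1 = 2.

2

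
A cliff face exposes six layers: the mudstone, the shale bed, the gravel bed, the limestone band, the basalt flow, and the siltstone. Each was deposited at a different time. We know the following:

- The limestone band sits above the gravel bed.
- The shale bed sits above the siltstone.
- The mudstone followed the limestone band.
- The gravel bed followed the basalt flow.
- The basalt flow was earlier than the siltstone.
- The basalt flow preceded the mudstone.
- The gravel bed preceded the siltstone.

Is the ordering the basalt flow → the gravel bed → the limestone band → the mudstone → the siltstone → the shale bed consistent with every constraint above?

yes

Check each stated constraint against the proposed order — e.g. the gravel bed is ahead of the siltstone; the basalt flow is ahead of the siltstone. Every pair is in the required order; nothing is violated.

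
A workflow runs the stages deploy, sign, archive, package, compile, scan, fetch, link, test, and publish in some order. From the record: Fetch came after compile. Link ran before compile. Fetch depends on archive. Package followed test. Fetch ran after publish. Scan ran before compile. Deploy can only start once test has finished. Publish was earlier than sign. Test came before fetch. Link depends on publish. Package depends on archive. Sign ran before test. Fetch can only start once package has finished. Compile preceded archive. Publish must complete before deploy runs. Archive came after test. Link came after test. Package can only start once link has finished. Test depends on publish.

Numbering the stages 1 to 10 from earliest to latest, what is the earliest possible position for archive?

Compile, link, publish, scan, sign, and test must all come before archive — 6 forced predecessors.
Nothing else is forced ahead of archive, so its earliest slot is position 6 + 1 = 7.

7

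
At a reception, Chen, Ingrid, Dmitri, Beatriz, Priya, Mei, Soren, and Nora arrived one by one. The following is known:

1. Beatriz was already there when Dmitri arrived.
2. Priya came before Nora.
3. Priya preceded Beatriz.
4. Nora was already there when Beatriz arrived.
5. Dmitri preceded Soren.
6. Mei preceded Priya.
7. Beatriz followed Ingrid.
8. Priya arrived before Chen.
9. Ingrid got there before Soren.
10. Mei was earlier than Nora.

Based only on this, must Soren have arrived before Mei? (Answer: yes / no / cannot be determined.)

no

Tracing the constraints gives Mei → Nora → Beatriz → Dmitri → Soren, so Mei must come before Soren.
That means Soren cannot be before Mei.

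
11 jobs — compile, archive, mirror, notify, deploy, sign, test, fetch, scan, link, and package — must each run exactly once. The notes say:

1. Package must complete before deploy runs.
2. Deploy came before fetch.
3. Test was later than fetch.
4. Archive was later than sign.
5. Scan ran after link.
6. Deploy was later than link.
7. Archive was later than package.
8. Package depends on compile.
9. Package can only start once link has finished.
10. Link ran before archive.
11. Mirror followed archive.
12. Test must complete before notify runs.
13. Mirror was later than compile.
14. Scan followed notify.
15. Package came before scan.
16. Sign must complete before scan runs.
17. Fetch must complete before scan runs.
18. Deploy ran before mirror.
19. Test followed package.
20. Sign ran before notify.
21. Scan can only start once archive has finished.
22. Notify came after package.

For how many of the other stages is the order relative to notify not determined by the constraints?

2

Forced before notify: compile, deploy, fetch, link, package, sign, and test; forced after notify: scan.
That leaves archive and mirror with no forced order relative to notify — 2.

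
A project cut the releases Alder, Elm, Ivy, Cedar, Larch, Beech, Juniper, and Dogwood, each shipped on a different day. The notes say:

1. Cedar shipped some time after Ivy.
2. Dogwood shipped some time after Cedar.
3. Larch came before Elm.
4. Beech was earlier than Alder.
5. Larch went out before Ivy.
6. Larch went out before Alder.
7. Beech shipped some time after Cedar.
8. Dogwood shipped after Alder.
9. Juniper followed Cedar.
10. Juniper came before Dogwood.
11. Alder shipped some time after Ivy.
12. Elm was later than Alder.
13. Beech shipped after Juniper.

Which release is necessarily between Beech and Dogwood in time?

Alder

Tracing the constraints gives Beech → Alder → Dogwood, so Alder sits after Beech and before Dogwood.
No other release is forced both after Beech and before Dogwood.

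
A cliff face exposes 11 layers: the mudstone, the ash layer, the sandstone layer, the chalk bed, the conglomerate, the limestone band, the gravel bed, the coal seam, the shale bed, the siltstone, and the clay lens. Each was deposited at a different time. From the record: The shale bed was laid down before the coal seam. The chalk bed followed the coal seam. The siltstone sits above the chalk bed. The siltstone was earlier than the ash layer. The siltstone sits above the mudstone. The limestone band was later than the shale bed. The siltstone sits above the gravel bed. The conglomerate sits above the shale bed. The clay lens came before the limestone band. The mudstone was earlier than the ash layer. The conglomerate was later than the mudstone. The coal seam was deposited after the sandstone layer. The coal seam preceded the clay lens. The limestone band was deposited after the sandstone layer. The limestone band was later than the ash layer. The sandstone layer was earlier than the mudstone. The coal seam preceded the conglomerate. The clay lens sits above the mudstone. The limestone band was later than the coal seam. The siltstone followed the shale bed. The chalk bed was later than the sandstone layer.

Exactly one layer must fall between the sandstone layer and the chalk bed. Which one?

the coal seam

Tracing the constraints gives the sandstone layer → the coal seam → the chalk bed, so the coal seam sits after the sandstone layer and before the chalk bed.
No other layer is forced both after the sandstone layer and before the chalk bed.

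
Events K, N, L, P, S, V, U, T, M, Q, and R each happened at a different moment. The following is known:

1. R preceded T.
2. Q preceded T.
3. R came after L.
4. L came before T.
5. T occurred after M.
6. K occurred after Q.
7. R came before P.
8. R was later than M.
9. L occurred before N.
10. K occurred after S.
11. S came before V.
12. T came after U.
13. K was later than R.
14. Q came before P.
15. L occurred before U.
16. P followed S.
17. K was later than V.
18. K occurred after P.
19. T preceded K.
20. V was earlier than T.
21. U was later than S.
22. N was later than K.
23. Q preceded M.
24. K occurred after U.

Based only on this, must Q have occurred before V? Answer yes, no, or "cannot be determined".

No chain of stated constraints runs from Q to V, and none runs from V to Q either.
So the relative order of Q and V is not fixed by the given facts.

cannot be determined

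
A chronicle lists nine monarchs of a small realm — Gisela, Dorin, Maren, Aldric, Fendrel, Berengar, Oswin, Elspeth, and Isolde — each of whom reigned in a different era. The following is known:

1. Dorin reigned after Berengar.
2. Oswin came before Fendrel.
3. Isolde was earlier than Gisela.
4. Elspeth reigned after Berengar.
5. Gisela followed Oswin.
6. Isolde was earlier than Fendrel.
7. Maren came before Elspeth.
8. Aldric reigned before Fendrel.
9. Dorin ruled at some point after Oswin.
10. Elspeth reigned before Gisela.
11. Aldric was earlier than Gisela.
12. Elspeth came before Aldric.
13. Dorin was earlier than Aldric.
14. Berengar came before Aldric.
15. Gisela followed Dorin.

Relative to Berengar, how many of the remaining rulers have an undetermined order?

3

Forced after Berengar: Aldric, Dorin, Elspeth, Fendrel, and Gisela.
That leaves Isolde, Maren, and Oswin with no forced order relative to Berengar — 3.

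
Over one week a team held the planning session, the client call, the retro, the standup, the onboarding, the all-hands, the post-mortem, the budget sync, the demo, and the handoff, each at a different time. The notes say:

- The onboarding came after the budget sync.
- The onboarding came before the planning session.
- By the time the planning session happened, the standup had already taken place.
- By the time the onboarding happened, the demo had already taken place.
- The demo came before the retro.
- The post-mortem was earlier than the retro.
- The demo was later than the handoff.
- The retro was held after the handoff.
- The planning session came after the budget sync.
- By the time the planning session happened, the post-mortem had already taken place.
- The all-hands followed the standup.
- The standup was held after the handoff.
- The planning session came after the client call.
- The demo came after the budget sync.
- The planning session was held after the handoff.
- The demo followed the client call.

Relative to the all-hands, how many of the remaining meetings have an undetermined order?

Forced before the all-hands: the handoff and the standup.
That leaves the budget sync, the client call, the demo, the onboarding, the planning session, the post-mortem, and the retro with no forced order relative to the all-hands — 7.

7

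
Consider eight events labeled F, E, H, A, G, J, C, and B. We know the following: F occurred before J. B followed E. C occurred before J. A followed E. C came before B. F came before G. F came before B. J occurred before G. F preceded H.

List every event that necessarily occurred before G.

C, F, J

Directly stated before G: F and J.
C reaches G via C → J → G.
No chain forces A (or any of the others) ahead of G.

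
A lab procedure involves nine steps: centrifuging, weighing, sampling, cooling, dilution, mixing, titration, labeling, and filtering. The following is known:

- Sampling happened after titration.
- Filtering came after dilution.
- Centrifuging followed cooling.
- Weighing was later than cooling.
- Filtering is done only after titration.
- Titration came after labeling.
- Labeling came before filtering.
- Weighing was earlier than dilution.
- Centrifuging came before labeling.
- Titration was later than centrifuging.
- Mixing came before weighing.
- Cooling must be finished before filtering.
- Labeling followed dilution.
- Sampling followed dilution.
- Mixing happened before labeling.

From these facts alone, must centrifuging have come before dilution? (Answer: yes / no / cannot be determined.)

cannot be determined

No chain of stated constraints runs from centrifuging to dilution, and none runs from dilution to centrifuging either.
So the relative order of centrifuging and dilution is not fixed by the given facts.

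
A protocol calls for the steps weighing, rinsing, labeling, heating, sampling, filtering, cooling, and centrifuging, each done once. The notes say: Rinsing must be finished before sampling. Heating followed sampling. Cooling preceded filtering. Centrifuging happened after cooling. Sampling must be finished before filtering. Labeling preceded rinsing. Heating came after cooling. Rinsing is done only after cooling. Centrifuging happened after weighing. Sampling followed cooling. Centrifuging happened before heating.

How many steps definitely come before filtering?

Directly stated before filtering: cooling and sampling.
Labeling reaches filtering via labeling → rinsing → sampling → filtering.
Rinsing reaches filtering via rinsing → sampling → filtering.
No chain forces centrifuging (or any of the others) ahead of filtering.
That's cooling, labeling, rinsing, and sampling — 4 in all.

4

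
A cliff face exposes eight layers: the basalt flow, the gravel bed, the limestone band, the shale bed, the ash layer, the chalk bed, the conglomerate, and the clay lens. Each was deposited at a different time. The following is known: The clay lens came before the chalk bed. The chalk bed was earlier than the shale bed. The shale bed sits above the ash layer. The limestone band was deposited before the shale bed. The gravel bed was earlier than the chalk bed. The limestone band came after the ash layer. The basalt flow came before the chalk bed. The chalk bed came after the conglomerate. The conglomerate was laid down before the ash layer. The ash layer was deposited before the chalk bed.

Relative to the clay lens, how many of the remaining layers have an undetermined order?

5

Forced after the clay lens: the chalk bed and the shale bed.
That leaves the ash layer, the basalt flow, the conglomerate, the gravel bed, and the limestone band with no forced order relative to the clay lens — 5.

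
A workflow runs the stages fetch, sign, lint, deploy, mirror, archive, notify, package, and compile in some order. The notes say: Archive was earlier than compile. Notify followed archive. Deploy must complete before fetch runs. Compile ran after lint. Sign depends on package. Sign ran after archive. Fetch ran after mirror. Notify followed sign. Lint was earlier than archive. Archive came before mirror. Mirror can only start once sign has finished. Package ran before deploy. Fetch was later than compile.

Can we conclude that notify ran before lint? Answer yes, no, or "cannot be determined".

no

Tracing the constraints gives lint → archive → notify, so lint must come before notify.
That means notify cannot be before lint.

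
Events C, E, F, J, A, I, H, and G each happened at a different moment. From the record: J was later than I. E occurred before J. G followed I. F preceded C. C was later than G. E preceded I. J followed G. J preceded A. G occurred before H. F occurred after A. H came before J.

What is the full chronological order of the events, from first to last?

The constraints fix every adjacent pair, so only one ordering works:
E → I → G → H → J → A → F → C.

E, I, G, H, J, A, F, C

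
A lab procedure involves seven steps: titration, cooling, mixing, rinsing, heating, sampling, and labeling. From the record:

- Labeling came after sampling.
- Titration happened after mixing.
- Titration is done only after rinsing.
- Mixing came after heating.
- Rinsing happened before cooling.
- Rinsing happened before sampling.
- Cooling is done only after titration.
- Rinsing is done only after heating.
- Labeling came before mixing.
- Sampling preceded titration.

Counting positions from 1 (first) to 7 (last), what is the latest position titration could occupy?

Titration must come before cooling — 1 step forced after it.
Everything else can be placed before titration in some valid order, so titration can sit as late as position 7 − 1 = 6.

6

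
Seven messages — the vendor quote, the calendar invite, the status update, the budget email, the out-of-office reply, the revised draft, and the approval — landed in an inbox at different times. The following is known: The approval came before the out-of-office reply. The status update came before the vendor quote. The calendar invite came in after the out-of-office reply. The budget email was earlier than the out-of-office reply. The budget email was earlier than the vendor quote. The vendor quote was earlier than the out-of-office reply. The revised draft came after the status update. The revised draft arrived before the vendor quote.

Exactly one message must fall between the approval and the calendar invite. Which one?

Tracing the constraints gives the approval → the out-of-office reply → the calendar invite, so the out-of-office reply sits after the approval and before the calendar invite.
No other message is forced both after the approval and before the calendar invite.

the out-of-office reply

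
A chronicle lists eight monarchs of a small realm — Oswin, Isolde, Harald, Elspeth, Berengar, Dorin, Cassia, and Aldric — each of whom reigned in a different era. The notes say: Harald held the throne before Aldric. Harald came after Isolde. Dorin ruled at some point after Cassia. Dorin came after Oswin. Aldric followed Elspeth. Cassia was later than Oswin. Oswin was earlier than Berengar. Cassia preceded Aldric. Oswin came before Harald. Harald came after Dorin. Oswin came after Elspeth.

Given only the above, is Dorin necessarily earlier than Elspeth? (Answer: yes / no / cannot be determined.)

Tracing the constraints gives Elspeth → Oswin → Dorin, so Elspeth must come before Dorin.
That means Dorin cannot be before Elspeth.

no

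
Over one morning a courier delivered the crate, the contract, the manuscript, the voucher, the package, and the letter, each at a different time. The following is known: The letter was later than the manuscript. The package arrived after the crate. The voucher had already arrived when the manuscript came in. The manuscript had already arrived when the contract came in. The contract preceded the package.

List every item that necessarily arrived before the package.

the contract, the crate, the manuscript, the voucher

Directly stated before the package: the contract and the crate.
The manuscript reaches the package via the manuscript → the contract → the package.
The voucher reaches the package via the voucher → the manuscript → the contract → the package.
No chain forces the letter ahead of the package.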